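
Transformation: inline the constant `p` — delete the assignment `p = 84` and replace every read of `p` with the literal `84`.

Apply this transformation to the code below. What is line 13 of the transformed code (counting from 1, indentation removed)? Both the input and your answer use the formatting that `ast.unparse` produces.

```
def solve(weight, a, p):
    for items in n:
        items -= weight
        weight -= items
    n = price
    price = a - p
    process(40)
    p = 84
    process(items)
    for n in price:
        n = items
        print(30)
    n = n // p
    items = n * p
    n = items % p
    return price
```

items = n * 84

Transformed code:
def solve(weight, a, p):
    for items in n:
        items -= weight
        weight -= items
    n = price
    price = a - 84
    process(40)
    process(items)
    for n in price:
        n = items
        print(30)
    n = n // 84
    items = n * 84
    n = items % 84
    return price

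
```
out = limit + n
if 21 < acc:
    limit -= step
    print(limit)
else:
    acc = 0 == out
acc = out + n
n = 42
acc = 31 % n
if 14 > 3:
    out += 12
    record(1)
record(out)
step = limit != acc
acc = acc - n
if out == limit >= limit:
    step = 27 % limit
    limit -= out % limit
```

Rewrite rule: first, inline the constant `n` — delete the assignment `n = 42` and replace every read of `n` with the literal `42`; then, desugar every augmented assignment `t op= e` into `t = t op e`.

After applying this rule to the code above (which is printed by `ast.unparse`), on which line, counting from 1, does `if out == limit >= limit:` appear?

Transformed code:
out = limit + 42
if 21 < acc:
    limit = limit - step
    print(limit)
else:
    acc = 0 == out
acc = out + 42
acc = 31 % 42
if 14 > 3:
    out = out + 12
    record(1)
record(out)
step = limit != acc
acc = acc - 42
if out == limit >= limit:
    step = 27 % limit
    limit = limit - out % limit

15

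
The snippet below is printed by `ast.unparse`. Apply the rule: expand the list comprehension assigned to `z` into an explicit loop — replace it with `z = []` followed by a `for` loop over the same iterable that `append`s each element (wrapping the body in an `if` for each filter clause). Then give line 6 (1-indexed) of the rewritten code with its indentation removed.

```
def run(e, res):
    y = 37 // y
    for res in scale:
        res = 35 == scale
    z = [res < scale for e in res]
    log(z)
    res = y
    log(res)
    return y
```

Transformed code:
def run(e, res):
    y = 37 // y
    for res in scale:
        res = 35 == scale
    z = []
    for e in res:
        z.append(res < scale)
    log(z)
    res = y
    log(res)
    return y

for e in res:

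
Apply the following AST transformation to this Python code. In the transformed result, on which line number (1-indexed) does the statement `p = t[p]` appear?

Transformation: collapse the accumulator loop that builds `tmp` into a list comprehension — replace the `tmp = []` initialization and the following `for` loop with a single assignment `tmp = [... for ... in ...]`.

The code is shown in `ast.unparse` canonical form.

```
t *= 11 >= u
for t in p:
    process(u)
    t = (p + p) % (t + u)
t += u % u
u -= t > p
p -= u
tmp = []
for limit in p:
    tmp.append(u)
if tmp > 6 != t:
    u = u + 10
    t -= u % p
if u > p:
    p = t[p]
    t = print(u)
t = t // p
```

13

Transformed code:
t *= 11 >= u
for t in p:
    process(u)
    t = (p + p) % (t + u)
t += u % u
u -= t > p
p -= u
tmp = [u for limit in p]
if tmp > 6 != t:
    u = u + 10
    t -= u % p
if u > p:
    p = t[p]
    t = print(u)
t = t // p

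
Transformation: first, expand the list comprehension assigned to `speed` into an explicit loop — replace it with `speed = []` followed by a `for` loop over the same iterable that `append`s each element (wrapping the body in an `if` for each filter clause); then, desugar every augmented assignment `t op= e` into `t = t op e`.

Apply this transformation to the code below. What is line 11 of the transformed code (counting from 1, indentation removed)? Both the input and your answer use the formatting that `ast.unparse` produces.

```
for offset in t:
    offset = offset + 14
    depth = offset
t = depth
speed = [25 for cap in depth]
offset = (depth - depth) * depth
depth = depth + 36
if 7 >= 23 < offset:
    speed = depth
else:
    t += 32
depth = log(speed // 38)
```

speed = depth

Transformed code:
for offset in t:
    offset = offset + 14
    depth = offset
t = depth
speed = []
for cap in depth:
    speed.append(25)
offset = (depth - depth) * depth
depth = depth + 36
if 7 >= 23 < offset:
    speed = depth
else:
    t = t + 32
depth = log(speed // 38)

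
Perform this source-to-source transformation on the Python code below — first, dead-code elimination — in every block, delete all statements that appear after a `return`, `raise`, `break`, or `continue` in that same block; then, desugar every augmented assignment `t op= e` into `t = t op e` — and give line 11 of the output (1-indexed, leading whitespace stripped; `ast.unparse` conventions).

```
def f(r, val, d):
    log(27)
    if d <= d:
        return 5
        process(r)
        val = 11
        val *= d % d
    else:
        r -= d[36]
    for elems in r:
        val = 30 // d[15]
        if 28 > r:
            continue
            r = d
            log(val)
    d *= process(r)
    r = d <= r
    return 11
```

Transformed code:
def f(r, val, d):
    log(27)
    if d <= d:
        return 5
    else:
        r = r - d[36]
    for elems in r:
        val = 30 // d[15]
        if 28 > r:
            continue
    d = d * process(r)
    r = d <= r
    return 11

d = d * process(r)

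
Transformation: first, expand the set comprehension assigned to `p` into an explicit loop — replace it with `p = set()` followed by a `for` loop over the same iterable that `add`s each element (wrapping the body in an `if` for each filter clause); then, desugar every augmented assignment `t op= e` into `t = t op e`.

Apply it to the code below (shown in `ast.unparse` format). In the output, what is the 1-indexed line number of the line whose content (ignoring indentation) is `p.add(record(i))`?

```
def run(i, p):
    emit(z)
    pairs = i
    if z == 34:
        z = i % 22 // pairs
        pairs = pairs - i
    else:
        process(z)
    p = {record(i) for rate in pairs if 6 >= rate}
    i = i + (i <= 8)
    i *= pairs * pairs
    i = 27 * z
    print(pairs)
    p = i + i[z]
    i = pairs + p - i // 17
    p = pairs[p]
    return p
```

Transformed code:
def run(i, p):
    emit(z)
    pairs = i
    if z == 34:
        z = i % 22 // pairs
        pairs = pairs - i
    else:
        process(z)
    p = set()
    for rate in pairs:
        if 6 >= rate:
            p.add(record(i))
    i = i + (i <= 8)
    i = i * (pairs * pairs)
    i = 27 * z
    print(pairs)
    p = i + i[z]
    i = pairs + p - i // 17
    p = pairs[p]
    return p

12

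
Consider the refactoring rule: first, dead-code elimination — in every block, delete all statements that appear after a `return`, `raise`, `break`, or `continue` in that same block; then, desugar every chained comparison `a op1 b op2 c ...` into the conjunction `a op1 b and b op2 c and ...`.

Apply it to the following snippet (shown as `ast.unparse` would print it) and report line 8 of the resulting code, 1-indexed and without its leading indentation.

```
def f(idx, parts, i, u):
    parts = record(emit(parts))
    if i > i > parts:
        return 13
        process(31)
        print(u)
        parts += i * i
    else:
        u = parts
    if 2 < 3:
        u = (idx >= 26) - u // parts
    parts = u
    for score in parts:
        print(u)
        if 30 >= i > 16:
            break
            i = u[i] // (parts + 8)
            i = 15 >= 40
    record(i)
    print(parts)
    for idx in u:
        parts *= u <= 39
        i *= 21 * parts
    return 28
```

Transformed code:
def f(idx, parts, i, u):
    parts = record(emit(parts))
    if i > i and i > parts:
        return 13
    else:
        u = parts
    if 2 < 3:
        u = (idx >= 26) - u // parts
    parts = u
    for score in parts:
        print(u)
        if 30 >= i and i > 16:
            break
    record(i)
    print(parts)
    for idx in u:
        parts *= u <= 39
        i *= 21 * parts
    return 28

u = (idx >= 26) - u // parts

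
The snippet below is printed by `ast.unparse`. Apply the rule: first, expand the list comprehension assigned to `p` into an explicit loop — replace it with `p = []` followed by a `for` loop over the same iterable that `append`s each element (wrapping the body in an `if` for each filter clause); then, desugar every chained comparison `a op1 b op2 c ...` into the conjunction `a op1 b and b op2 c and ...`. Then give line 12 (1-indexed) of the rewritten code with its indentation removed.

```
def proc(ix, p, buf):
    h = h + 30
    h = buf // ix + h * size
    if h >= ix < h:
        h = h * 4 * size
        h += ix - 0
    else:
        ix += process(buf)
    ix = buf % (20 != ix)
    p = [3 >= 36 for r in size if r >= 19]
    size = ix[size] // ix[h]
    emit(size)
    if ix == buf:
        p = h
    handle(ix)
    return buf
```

Transformed code:
def proc(ix, p, buf):
    h = h + 30
    h = buf // ix + h * size
    if h >= ix and ix < h:
        h = h * 4 * size
        h += ix - 0
    else:
        ix += process(buf)
    ix = buf % (20 != ix)
    p = []
    for r in size:
        if r >= 19:
            p.append(3 >= 36)
    size = ix[size] // ix[h]
    emit(size)
    if ix == buf:
        p = h
    handle(ix)
    return buf

if r >= 19:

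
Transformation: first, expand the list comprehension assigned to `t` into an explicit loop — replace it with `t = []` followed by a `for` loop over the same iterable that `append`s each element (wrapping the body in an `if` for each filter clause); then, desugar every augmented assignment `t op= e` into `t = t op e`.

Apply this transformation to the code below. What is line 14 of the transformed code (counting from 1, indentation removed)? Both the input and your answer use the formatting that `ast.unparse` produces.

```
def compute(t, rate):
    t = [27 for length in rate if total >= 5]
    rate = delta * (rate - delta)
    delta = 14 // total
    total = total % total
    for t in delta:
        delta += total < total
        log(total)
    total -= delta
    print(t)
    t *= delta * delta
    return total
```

Transformed code:
def compute(t, rate):
    t = []
    for length in rate:
        if total >= 5:
            t.append(27)
    rate = delta * (rate - delta)
    delta = 14 // total
    total = total % total
    for t in delta:
        delta = delta + (total < total)
        log(total)
    total = total - delta
    print(t)
    t = t * (delta * delta)
    return total

t = t * (delta * delta)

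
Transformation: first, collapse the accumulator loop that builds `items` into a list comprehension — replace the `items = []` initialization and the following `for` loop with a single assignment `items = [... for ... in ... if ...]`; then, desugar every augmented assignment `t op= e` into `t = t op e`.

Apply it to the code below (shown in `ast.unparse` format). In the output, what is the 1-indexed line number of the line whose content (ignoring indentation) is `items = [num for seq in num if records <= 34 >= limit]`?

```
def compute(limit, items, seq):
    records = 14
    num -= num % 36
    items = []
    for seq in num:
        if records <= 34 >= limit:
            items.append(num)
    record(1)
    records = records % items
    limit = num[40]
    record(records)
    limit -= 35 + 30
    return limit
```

4

Transformed code:
def compute(limit, items, seq):
    records = 14
    num = num - num % 36
    items = [num for seq in num if records <= 34 >= limit]
    record(1)
    records = records % items
    limit = num[40]
    record(records)
    limit = limit - (35 + 30)
    return limit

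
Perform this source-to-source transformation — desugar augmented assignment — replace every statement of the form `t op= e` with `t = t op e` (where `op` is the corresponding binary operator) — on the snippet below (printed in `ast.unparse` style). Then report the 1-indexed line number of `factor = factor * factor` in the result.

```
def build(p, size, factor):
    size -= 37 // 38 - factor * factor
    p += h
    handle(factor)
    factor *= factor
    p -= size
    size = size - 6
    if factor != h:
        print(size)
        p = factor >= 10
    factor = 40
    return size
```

5

Transformed code:
def build(p, size, factor):
    size = size - (37 // 38 - factor * factor)
    p = p + h
    handle(factor)
    factor = factor * factor
    p = p - size
    size = size - 6
    if factor != h:
        print(size)
        p = factor >= 10
    factor = 40
    return size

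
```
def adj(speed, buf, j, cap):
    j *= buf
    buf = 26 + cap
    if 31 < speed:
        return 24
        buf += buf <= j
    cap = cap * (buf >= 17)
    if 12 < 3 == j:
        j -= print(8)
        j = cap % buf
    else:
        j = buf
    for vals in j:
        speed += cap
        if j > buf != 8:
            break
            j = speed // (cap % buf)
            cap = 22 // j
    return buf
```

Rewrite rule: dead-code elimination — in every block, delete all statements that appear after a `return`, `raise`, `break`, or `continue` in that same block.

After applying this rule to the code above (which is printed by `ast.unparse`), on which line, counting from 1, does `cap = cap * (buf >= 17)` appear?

Transformed code:
def adj(speed, buf, j, cap):
    j *= buf
    buf = 26 + cap
    if 31 < speed:
        return 24
    cap = cap * (buf >= 17)
    if 12 < 3 == j:
        j -= print(8)
        j = cap % buf
    else:
        j = buf
    for vals in j:
        speed += cap
        if j > buf != 8:
            break
    return buf

6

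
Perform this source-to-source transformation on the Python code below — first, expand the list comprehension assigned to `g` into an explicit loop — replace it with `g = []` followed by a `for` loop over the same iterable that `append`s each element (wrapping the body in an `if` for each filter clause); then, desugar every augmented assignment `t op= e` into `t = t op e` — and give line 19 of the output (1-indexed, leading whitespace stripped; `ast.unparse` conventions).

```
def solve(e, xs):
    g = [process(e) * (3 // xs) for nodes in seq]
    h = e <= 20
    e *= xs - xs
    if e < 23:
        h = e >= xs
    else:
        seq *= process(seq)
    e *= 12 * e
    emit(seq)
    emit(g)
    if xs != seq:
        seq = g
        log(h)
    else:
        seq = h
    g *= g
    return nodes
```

Transformed code:
def solve(e, xs):
    g = []
    for nodes in seq:
        g.append(process(e) * (3 // xs))
    h = e <= 20
    e = e * (xs - xs)
    if e < 23:
        h = e >= xs
    else:
        seq = seq * process(seq)
    e = e * (12 * e)
    emit(seq)
    emit(g)
    if xs != seq:
        seq = g
        log(h)
    else:
        seq = h
    g = g * g
    return nodes

g = g * g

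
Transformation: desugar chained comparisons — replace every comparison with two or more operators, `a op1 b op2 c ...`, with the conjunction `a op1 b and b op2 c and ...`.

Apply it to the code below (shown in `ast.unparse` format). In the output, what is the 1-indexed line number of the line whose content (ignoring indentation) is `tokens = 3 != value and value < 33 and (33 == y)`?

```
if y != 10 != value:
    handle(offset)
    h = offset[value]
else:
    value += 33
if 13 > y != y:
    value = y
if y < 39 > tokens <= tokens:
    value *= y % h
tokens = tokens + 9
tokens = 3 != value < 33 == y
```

11

Transformed code:
if y != 10 and 10 != value:
    handle(offset)
    h = offset[value]
else:
    value += 33
if 13 > y and y != y:
    value = y
if y < 39 and 39 > tokens and (tokens <= tokens):
    value *= y % h
tokens = tokens + 9
tokens = 3 != value and value < 33 and (33 == y)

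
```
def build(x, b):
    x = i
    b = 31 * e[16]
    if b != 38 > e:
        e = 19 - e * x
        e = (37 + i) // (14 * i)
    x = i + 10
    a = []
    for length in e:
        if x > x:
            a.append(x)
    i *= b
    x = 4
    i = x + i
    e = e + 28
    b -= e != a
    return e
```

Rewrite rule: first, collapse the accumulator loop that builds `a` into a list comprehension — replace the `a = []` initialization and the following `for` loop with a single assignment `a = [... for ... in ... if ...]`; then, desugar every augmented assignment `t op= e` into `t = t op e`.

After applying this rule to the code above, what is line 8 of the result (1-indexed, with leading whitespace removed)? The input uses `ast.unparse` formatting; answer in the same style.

a = [x for length in e if x > x]

Transformed code:
def build(x, b):
    x = i
    b = 31 * e[16]
    if b != 38 > e:
        e = 19 - e * x
        e = (37 + i) // (14 * i)
    x = i + 10
    a = [x for length in e if x > x]
    i = i * b
    x = 4
    i = x + i
    e = e + 28
    b = b - (e != a)
    return e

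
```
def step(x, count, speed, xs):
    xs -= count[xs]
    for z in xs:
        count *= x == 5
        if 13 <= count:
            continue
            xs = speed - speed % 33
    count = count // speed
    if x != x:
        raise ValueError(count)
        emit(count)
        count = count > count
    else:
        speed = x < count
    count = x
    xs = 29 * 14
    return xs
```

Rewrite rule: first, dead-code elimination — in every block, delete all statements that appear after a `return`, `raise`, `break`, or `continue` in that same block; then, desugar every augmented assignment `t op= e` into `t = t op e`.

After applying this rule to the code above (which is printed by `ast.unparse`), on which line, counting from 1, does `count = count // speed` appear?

7

Transformed code:
def step(x, count, speed, xs):
    xs = xs - count[xs]
    for z in xs:
        count = count * (x == 5)
        if 13 <= count:
            continue
    count = count // speed
    if x != x:
        raise ValueError(count)
    else:
        speed = x < count
    count = x
    xs = 29 * 14
    return xs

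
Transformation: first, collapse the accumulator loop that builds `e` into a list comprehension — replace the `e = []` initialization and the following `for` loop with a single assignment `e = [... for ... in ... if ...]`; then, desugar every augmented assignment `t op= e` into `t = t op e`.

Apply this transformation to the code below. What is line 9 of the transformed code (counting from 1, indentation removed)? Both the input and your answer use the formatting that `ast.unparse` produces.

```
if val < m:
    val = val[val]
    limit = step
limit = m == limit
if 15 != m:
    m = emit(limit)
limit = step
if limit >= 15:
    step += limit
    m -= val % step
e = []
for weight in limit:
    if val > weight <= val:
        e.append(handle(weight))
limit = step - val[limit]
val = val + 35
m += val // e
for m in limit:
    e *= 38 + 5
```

step = step + limit

Transformed code:
if val < m:
    val = val[val]
    limit = step
limit = m == limit
if 15 != m:
    m = emit(limit)
limit = step
if limit >= 15:
    step = step + limit
    m = m - val % step
e = [handle(weight) for weight in limit if val > weight <= val]
limit = step - val[limit]
val = val + 35
m = m + val // e
for m in limit:
    e = e * (38 + 5)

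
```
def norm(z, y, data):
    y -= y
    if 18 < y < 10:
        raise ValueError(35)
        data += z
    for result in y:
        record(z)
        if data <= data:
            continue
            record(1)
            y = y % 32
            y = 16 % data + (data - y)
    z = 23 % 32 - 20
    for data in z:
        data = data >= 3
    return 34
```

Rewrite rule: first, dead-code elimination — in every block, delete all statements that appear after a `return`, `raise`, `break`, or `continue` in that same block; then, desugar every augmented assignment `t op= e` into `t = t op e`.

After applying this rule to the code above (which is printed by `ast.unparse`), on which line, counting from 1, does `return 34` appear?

12

Transformed code:
def norm(z, y, data):
    y = y - y
    if 18 < y < 10:
        raise ValueError(35)
    for result in y:
        record(z)
        if data <= data:
            continue
    z = 23 % 32 - 20
    for data in z:
        data = data >= 3
    return 34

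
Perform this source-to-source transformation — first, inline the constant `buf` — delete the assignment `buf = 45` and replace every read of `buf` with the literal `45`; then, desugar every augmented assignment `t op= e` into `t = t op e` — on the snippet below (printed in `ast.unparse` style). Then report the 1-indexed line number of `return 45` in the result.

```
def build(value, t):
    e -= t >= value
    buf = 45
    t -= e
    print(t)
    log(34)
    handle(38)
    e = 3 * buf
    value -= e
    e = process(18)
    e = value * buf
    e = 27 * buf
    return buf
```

Transformed code:
def build(value, t):
    e = e - (t >= value)
    t = t - e
    print(t)
    log(34)
    handle(38)
    e = 3 * 45
    value = value - e
    e = process(18)
    e = value * 45
    e = 27 * 45
    return 45

12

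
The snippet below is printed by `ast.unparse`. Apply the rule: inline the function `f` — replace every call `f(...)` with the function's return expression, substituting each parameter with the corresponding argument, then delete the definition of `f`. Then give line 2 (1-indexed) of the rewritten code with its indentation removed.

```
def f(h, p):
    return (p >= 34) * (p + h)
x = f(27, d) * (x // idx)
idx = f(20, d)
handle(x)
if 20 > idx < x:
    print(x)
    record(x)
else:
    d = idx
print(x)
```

Transformed code:
x = (d >= 34) * (d + 27) * (x // idx)
idx = (d >= 34) * (d + 20)
handle(x)
if 20 > idx < x:
    print(x)
    record(x)
else:
    d = idx
print(x)

idx = (d >= 34) * (d + 20)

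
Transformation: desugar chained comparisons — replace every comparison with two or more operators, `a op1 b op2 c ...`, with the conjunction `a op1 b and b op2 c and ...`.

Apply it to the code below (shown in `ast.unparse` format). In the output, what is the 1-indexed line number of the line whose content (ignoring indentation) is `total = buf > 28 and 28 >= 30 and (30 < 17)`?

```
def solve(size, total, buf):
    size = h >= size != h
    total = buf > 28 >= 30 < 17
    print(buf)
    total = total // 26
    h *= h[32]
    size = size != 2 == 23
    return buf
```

3

Transformed code:
def solve(size, total, buf):
    size = h >= size and size != h
    total = buf > 28 and 28 >= 30 and (30 < 17)
    print(buf)
    total = total // 26
    h *= h[32]
    size = size != 2 and 2 == 23
    return buf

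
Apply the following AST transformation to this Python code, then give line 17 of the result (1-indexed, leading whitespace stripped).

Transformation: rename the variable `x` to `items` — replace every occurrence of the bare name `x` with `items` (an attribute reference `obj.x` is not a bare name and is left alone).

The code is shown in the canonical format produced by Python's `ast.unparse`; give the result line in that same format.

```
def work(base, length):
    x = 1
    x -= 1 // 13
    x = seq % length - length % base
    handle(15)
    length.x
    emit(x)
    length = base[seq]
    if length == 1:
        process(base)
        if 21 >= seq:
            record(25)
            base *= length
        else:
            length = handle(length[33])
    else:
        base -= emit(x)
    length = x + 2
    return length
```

base -= emit(items)

Transformed code:
def work(base, length):
    items = 1
    items -= 1 // 13
    items = seq % length - length % base
    handle(15)
    length.x
    emit(items)
    length = base[seq]
    if length == 1:
        process(base)
        if 21 >= seq:
            record(25)
            base *= length
        else:
            length = handle(length[33])
    else:
        base -= emit(items)
    length = items + 2
    return length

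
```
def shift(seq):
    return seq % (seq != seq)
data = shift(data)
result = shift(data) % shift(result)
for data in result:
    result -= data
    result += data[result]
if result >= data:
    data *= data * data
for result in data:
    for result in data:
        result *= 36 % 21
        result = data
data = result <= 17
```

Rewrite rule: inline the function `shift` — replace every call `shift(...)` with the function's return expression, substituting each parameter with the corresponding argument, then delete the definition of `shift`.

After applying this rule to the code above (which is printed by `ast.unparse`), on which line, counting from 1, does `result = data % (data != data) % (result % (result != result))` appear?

2

Transformed code:
data = data % (data != data)
result = data % (data != data) % (result % (result != result))
for data in result:
    result -= data
    result += data[result]
if result >= data:
    data *= data * data
for result in data:
    for result in data:
        result *= 36 % 21
        result = data
data = result <= 17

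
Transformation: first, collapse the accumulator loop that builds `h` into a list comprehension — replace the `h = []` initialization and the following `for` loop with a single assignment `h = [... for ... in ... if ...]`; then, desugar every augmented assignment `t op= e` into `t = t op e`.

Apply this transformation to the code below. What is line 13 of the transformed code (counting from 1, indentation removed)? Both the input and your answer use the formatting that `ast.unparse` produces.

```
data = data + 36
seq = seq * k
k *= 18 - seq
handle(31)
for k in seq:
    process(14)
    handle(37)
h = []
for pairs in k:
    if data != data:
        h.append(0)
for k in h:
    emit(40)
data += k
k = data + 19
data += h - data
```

Transformed code:
data = data + 36
seq = seq * k
k = k * (18 - seq)
handle(31)
for k in seq:
    process(14)
    handle(37)
h = [0 for pairs in k if data != data]
for k in h:
    emit(40)
data = data + k
k = data + 19
data = data + (h - data)

data = data + (h - data)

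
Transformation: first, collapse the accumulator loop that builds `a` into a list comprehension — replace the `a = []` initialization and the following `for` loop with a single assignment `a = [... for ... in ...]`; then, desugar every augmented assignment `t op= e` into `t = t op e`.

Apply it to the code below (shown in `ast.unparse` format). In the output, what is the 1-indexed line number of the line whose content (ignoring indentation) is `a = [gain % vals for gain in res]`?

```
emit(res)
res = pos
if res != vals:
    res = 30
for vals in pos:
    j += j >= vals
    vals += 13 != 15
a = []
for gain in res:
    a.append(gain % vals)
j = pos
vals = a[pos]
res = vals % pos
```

8

Transformed code:
emit(res)
res = pos
if res != vals:
    res = 30
for vals in pos:
    j = j + (j >= vals)
    vals = vals + (13 != 15)
a = [gain % vals for gain in res]
j = pos
vals = a[pos]
res = vals % pos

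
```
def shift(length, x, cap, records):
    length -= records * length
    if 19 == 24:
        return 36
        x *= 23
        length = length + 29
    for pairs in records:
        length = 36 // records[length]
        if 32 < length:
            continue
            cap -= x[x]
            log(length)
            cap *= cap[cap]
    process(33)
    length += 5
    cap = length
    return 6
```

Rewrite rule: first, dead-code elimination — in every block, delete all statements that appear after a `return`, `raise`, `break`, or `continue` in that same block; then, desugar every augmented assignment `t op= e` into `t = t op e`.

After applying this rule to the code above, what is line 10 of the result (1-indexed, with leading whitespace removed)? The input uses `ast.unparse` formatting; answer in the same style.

Transformed code:
def shift(length, x, cap, records):
    length = length - records * length
    if 19 == 24:
        return 36
    for pairs in records:
        length = 36 // records[length]
        if 32 < length:
            continue
    process(33)
    length = length + 5
    cap = length
    return 6

length = length + 5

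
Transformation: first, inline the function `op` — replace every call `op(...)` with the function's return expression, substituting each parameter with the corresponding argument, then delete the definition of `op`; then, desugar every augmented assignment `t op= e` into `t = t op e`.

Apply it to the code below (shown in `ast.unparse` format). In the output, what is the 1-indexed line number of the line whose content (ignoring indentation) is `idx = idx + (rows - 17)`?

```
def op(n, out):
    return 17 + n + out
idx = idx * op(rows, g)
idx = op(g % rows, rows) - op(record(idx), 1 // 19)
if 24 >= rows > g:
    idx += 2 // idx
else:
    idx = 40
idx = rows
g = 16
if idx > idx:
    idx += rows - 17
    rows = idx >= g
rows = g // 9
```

10

Transformed code:
idx = idx * (17 + rows + g)
idx = 17 + g % rows + rows - (17 + record(idx) + 1 // 19)
if 24 >= rows > g:
    idx = idx + 2 // idx
else:
    idx = 40
idx = rows
g = 16
if idx > idx:
    idx = idx + (rows - 17)
    rows = idx >= g
rows = g // 9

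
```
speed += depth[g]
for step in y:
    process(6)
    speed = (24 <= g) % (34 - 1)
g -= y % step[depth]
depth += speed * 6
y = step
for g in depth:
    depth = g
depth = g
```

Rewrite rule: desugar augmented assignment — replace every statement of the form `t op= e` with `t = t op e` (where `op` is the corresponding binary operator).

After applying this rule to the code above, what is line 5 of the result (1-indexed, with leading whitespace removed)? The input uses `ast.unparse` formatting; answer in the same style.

g = g - y % step[depth]

Transformed code:
speed = speed + depth[g]
for step in y:
    process(6)
    speed = (24 <= g) % (34 - 1)
g = g - y % step[depth]
depth = depth + speed * 6
y = step
for g in depth:
    depth = g
depth = g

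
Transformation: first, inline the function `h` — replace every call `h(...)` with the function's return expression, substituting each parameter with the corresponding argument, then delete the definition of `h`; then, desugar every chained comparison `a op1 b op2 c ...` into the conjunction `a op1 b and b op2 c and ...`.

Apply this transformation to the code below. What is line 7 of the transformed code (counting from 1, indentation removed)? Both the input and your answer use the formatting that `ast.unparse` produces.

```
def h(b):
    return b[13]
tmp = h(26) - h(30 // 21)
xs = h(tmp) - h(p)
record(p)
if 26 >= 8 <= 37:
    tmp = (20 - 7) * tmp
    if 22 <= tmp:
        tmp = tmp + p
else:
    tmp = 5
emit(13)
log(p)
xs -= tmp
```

tmp = tmp + p

Transformed code:
tmp = 26[13] - (30 // 21)[13]
xs = tmp[13] - p[13]
record(p)
if 26 >= 8 and 8 <= 37:
    tmp = (20 - 7) * tmp
    if 22 <= tmp:
        tmp = tmp + p
else:
    tmp = 5
emit(13)
log(p)
xs -= tmp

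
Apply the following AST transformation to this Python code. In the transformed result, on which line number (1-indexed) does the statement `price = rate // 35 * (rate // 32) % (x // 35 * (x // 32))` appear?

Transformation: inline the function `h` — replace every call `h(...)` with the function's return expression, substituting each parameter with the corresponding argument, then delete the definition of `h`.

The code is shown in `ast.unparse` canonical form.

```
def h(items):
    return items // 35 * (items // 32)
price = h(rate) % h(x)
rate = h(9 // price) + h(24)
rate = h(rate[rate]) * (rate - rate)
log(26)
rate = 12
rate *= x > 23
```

Transformed code:
price = rate // 35 * (rate // 32) % (x // 35 * (x // 32))
rate = 9 // price // 35 * (9 // price // 32) + 24 // 35 * (24 // 32)
rate = rate[rate] // 35 * (rate[rate] // 32) * (rate - rate)
log(26)
rate = 12
rate *= x > 23

1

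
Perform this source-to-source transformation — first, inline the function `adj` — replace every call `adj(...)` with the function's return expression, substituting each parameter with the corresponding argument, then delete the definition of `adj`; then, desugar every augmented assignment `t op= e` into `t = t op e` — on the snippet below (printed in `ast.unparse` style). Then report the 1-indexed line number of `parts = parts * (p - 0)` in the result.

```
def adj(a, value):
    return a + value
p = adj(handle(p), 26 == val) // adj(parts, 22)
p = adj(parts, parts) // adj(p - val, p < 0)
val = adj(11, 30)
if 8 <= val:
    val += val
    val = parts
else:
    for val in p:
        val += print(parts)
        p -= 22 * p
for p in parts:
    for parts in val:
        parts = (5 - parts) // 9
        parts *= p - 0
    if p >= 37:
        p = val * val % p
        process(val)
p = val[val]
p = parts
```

Transformed code:
p = (handle(p) + (26 == val)) // (parts + 22)
p = (parts + parts) // (p - val + (p < 0))
val = 11 + 30
if 8 <= val:
    val = val + val
    val = parts
else:
    for val in p:
        val = val + print(parts)
        p = p - 22 * p
for p in parts:
    for parts in val:
        parts = (5 - parts) // 9
        parts = parts * (p - 0)
    if p >= 37:
        p = val * val % p
        process(val)
p = val[val]
p = parts

14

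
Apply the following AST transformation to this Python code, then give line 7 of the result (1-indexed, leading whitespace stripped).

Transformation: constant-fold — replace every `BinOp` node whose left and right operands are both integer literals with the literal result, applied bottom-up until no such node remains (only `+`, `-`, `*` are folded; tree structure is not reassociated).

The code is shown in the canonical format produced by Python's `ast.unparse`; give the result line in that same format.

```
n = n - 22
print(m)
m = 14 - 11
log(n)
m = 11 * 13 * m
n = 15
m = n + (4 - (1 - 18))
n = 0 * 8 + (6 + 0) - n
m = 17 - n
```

m = n + 21

Transformed code:
n = n - 22
print(m)
m = 3
log(n)
m = 143 * m
n = 15
m = n + 21
n = 6 - n
m = 17 - n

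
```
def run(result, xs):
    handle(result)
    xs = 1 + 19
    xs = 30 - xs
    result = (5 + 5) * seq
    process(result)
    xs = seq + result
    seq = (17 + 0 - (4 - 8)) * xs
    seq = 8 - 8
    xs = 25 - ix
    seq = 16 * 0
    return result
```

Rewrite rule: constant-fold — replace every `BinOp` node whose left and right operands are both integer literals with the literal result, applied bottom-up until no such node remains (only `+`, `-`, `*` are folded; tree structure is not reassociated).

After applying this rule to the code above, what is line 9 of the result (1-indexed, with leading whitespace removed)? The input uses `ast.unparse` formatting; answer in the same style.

Transformed code:
def run(result, xs):
    handle(result)
    xs = 20
    xs = 30 - xs
    result = 10 * seq
    process(result)
    xs = seq + result
    seq = 21 * xs
    seq = 0
    xs = 25 - ix
    seq = 0
    return result

seq = 0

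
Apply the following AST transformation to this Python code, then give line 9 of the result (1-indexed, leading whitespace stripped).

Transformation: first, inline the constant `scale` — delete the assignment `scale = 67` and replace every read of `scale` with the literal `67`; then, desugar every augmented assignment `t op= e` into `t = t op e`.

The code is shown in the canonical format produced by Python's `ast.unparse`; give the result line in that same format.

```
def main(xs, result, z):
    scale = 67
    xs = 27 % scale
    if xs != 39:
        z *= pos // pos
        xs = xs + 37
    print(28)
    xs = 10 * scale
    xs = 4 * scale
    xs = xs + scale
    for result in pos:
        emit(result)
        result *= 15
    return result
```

xs = xs + 67

Transformed code:
def main(xs, result, z):
    xs = 27 % 67
    if xs != 39:
        z = z * (pos // pos)
        xs = xs + 37
    print(28)
    xs = 10 * 67
    xs = 4 * 67
    xs = xs + 67
    for result in pos:
        emit(result)
        result = result * 15
    return result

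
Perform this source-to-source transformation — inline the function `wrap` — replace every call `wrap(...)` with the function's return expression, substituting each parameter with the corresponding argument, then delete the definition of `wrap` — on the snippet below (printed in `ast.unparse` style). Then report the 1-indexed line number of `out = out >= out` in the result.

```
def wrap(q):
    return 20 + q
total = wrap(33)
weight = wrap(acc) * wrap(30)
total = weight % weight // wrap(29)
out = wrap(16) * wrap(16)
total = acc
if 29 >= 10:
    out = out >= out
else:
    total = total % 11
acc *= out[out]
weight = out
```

7

Transformed code:
total = 20 + 33
weight = (20 + acc) * (20 + 30)
total = weight % weight // (20 + 29)
out = (20 + 16) * (20 + 16)
total = acc
if 29 >= 10:
    out = out >= out
else:
    total = total % 11
acc *= out[out]
weight = out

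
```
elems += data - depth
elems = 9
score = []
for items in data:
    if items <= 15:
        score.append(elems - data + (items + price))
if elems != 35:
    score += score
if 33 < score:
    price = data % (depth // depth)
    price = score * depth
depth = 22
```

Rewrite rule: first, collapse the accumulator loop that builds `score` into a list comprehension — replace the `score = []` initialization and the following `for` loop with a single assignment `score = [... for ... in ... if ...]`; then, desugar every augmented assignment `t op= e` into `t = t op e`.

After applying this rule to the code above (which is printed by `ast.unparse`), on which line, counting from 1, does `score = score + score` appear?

Transformed code:
elems = elems + (data - depth)
elems = 9
score = [elems - data + (items + price) for items in data if items <= 15]
if elems != 35:
    score = score + score
if 33 < score:
    price = data % (depth // depth)
    price = score * depth
depth = 22

5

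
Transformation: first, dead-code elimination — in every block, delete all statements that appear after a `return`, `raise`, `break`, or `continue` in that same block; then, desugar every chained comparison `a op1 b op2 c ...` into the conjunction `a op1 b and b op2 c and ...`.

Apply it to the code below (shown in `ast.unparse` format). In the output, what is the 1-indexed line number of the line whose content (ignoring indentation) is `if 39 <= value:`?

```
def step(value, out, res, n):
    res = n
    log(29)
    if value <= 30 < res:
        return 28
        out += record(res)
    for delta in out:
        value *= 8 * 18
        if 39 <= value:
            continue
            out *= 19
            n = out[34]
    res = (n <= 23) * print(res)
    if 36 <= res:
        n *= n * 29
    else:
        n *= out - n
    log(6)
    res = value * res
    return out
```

Transformed code:
def step(value, out, res, n):
    res = n
    log(29)
    if value <= 30 and 30 < res:
        return 28
    for delta in out:
        value *= 8 * 18
        if 39 <= value:
            continue
    res = (n <= 23) * print(res)
    if 36 <= res:
        n *= n * 29
    else:
        n *= out - n
    log(6)
    res = value * res
    return out

8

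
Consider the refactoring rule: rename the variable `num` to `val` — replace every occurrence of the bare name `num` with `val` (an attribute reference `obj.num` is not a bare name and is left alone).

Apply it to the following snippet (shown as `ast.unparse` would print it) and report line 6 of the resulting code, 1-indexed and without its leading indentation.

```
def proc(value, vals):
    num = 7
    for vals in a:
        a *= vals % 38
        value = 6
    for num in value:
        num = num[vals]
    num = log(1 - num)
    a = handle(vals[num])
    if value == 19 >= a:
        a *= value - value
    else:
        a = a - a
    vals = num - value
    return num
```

for val in value:

Transformed code:
def proc(value, vals):
    val = 7
    for vals in a:
        a *= vals % 38
        value = 6
    for val in value:
        val = val[vals]
    val = log(1 - val)
    a = handle(vals[val])
    if value == 19 >= a:
        a *= value - value
    else:
        a = a - a
    vals = val - value
    return val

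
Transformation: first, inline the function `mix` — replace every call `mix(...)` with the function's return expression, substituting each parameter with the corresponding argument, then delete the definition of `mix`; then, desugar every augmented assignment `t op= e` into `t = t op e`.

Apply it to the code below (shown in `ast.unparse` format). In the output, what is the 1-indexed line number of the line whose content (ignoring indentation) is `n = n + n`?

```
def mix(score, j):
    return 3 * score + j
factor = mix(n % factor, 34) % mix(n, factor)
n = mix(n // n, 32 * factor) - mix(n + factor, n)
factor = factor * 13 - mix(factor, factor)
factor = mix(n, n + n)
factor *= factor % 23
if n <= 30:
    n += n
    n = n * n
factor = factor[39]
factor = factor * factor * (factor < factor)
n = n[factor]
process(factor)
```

7

Transformed code:
factor = (3 * (n % factor) + 34) % (3 * n + factor)
n = 3 * (n // n) + 32 * factor - (3 * (n + factor) + n)
factor = factor * 13 - (3 * factor + factor)
factor = 3 * n + (n + n)
factor = factor * (factor % 23)
if n <= 30:
    n = n + n
    n = n * n
factor = factor[39]
factor = factor * factor * (factor < factor)
n = n[factor]
process(factor)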